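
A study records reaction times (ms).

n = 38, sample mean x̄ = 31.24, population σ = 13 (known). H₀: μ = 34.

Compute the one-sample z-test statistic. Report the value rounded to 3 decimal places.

SE = σ/√n = 13/√38 = 2.1089
z = (x̄−μ₀)/SE = (31.24−34)/2.1089 = -1.3088

test statistic = -1.309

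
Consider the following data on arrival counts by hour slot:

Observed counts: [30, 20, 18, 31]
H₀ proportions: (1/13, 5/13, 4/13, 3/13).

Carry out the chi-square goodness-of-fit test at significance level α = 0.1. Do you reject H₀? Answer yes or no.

n = 99; E_i = n·p_i = [7.62, 38.08, 30.46, 22.85]
χ² = (30−7.62)²/7.62 + (20−38.08)²/38.08 + (18−30.46)²/30.46 + (31−22.85)²/22.85 = 82.3872
df = 3
p-value (upper-tail) = 0.00000
At α=0.1: p < α → reject H₀

reject H₀: yes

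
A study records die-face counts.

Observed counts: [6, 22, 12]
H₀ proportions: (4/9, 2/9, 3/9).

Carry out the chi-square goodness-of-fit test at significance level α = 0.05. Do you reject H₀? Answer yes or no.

n = 40; E_i = n·p_i = [17.78, 8.89, 13.33]
χ² = (6−17.78)²/17.78 + (22−8.89)²/8.89 + (12−13.33)²/13.33 = 27.2750
df = 2
p-value (upper-tail) = 0.00000
At α=0.05: p < α → reject H₀

reject H₀: yes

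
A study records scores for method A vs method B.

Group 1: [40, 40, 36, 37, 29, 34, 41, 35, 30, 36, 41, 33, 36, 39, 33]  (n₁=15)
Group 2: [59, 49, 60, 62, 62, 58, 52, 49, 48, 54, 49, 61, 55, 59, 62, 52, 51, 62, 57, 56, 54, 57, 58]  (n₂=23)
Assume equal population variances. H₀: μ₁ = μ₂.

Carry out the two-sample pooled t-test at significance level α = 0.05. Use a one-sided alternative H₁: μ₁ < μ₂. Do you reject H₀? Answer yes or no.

reject H₀: yes

x̄₁=36.000, s₁=3.780, n₁=15
x̄₂=55.913, s₂=4.719, n₂=23
s_p² = [14·3.780² + 22·4.719²]/36 = 19.1618
SE = √(s_p²·(1/15+1/23)) = 1.4528
t = (36.000−55.913)/1.4528 = -13.7068
df = 36
p-value (one-sided, H₁ less) = 0.00000
At α=0.05: p < α → reject H₀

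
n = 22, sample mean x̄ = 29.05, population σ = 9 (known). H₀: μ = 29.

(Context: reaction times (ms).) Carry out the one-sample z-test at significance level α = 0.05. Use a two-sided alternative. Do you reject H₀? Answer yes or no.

SE = σ/√n = 9/√22 = 1.9188
z = (x̄−μ₀)/SE = (29.05−29)/1.9188 = 0.0261
p-value (two-sided) = 0.97921
At α=0.05: p ≥ α → fail to reject H₀

reject H₀: no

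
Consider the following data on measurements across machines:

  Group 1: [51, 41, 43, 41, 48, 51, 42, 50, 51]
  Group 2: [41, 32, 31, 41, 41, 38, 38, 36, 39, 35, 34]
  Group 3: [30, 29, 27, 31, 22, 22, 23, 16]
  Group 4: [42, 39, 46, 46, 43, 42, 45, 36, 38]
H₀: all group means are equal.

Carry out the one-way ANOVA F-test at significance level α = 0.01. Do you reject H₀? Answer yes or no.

Group means [46.44, 36.91, 25.00, 41.89], grand mean 37.865
SSB = Σnᵢ(x̄ᵢ−x̄)² = 2142.304; SSW = ΣΣ(x−x̄ᵢ)² = 584.020
MSB = 2142.304/3 = 714.1014; MSW = 584.020/33 = 17.6976
F = MSB/MSW = 40.3502
df = (3, 33)
p-value (upper-tail) = 0.00000
At α=0.01: p < α → reject H₀

reject H₀: yes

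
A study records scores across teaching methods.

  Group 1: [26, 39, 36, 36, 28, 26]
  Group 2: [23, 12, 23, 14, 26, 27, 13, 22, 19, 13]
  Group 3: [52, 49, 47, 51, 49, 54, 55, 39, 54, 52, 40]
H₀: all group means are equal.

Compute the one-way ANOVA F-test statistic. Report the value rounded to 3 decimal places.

test statistic = 75.453

Group means [31.83, 19.20, 49.27], grand mean 34.259
SSB = Σnᵢ(x̄ᵢ−x̄)² = 4782.570; SSW = ΣΣ(x−x̄ᵢ)² = 760.615
MSB = 4782.570/2 = 2391.2850; MSW = 760.615/24 = 31.6923
F = MSB/MSW = 75.4532
df = (2, 24)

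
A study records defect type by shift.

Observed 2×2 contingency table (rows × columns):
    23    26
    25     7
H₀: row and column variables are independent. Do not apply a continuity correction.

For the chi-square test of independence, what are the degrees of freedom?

df = (r−1)(c−1) = (2−1)·(2−1) = 1

degrees of freedom = 1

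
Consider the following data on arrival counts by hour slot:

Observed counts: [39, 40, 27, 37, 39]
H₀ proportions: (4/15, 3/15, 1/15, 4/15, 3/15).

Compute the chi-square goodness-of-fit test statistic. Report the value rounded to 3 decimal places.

n = 182; E_i = n·p_i = [48.53, 36.40, 12.13, 48.53, 36.40]
χ² = (39−48.53)²/48.53 + (40−36.40)²/36.40 + (27−12.13)²/12.13 + (37−48.53)²/48.53 + (39−36.40)²/36.40 = 23.3709
df = 4

test statistic = 23.371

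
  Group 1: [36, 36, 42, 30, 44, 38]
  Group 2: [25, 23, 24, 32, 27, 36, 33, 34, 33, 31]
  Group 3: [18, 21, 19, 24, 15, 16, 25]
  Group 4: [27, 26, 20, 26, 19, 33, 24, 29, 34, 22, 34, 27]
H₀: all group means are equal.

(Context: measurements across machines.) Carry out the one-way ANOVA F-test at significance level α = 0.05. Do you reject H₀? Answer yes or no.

Group means [37.67, 29.80, 19.71, 26.75], grand mean 28.086
SSB = Σnᵢ(x̄ᵢ−x̄)² = 1092.131; SSW = ΣΣ(x−x̄ᵢ)² = 690.612
MSB = 1092.131/3 = 364.0437; MSW = 690.612/31 = 22.2778
F = MSB/MSW = 16.3411
df = (3, 31)
p-value (upper-tail) = 0.00000
At α=0.05: p < α → reject H₀

reject H₀: yes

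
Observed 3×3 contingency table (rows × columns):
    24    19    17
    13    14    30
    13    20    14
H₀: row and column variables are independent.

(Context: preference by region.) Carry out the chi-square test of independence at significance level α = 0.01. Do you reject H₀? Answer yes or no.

reject H₀: no

Row totals [60, 57, 47], col totals [50, 53, 61], n=164
χ² = (24−18.29)²/18.29 + (19−19.39)²/19.39 + (17−22.32)²/22.32 + (13−17.38)²/17.38 + (14−18.42)²/18.42 + (30−21.20)²/21.20 + (13−14.33)²/14.33 + (20−15.19)²/15.19 + (14−17.48)²/17.48 = 11.2114
df = 4
p-value (upper-tail) = 0.02429
At α=0.01: p ≥ α → fail to reject H₀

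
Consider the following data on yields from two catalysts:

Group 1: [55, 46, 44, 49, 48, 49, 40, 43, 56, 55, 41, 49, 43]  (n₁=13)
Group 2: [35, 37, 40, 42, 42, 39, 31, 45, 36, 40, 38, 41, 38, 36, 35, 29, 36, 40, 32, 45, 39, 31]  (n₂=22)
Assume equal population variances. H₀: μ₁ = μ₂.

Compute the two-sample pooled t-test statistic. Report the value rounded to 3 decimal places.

test statistic = 6.003

x̄₁=47.538, s₁=5.364, n₁=13
x̄₂=37.591, s₂=4.339, n₂=22
s_p² = [12·5.364² + 21·4.339²]/33 = 22.4409
SE = √(s_p²·(1/13+1/22)) = 1.6572
t = (47.538−37.591)/1.6572 = 6.0027
df = 33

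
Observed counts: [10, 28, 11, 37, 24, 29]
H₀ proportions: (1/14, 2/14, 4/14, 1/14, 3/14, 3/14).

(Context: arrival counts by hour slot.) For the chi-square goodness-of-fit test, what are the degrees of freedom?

df = k − 1 = 6 − 1 = 5

degrees of freedom = 5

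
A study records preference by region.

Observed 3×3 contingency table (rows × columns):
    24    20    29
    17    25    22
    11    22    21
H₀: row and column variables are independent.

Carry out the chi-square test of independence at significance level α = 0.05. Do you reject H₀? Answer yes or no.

Row totals [73, 64, 54], col totals [52, 67, 72], n=191
χ² = (24−19.87)²/19.87 + (20−25.61)²/25.61 + (29−27.52)²/27.52 + (17−17.42)²/17.42 + (25−22.45)²/22.45 + (22−24.13)²/24.13 + (11−14.70)²/14.70 + (22−18.94)²/18.94 + (21−20.36)²/20.36 = 4.0972
df = 4
p-value (upper-tail) = 0.39302
At α=0.05: p ≥ α → fail to reject H₀

reject H₀: no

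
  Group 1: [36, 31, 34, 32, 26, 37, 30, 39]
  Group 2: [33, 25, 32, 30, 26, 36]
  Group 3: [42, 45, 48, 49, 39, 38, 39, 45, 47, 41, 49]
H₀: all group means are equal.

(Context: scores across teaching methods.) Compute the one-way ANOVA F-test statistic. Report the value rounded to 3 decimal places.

Group means [33.12, 30.33, 43.82], grand mean 37.160
SSB = Σnᵢ(x̄ᵢ−x̄)² = 897.515; SSW = ΣΣ(x−x̄ᵢ)² = 389.845
MSB = 897.515/2 = 448.7577; MSW = 389.845/22 = 17.7202
F = MSB/MSW = 25.3246
df = (2, 22)

test statistic = 25.325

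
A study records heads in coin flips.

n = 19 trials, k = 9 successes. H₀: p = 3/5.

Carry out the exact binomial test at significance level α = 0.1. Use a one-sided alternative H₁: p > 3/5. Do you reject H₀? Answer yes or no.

Exact binomial: n=19, k=9, p₀=3/5=0.6000
P(X≥9) from Σ C(n,i)·p₀^i·(1−p₀)^(n−i)
p-value (one-sided, H₁ greater) = 0.91153
At α=0.1: p ≥ α → fail to reject H₀

reject H₀: no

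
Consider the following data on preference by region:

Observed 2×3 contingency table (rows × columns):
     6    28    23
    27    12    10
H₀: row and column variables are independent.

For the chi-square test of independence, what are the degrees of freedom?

degrees of freedom = 2

df = (r−1)(c−1) = (2−1)·(3−1) = 2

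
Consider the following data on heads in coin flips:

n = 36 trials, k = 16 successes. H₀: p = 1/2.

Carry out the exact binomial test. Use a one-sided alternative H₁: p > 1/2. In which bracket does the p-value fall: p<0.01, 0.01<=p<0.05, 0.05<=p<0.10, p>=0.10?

p-value bracket: p>=0.10

Exact binomial: n=36, k=16, p₀=1/2=0.5000
P(X≥16) from Σ C(n,i)·p₀^i·(1−p₀)^(n−i)
p-value (one-sided, H₁ greater) = 0.79748
→ bracket: p>=0.10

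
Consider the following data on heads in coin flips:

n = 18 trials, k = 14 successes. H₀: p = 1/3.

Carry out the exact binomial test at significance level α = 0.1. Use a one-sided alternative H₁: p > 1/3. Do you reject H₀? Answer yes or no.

reject H₀: yes

Exact binomial: n=18, k=14, p₀=1/3=0.3333
P(X≥14) from Σ C(n,i)·p₀^i·(1−p₀)^(n−i)
p-value (one-sided, H₁ greater) = 0.00014
At α=0.1: p < α → reject H₀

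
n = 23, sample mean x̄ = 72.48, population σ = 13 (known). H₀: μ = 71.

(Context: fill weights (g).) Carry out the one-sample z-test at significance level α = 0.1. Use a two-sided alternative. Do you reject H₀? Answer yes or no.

SE = σ/√n = 13/√23 = 2.7107
z = (x̄−μ₀)/SE = (72.48−71)/2.7107 = 0.5460
p-value (two-sided) = 0.58507
At α=0.1: p ≥ α → fail to reject H₀

reject H₀: no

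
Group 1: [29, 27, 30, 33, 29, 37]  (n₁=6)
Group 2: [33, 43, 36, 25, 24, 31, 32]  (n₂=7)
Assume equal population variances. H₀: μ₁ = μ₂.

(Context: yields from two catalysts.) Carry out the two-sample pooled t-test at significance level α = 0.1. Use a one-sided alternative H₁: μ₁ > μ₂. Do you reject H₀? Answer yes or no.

x̄₁=30.833, s₁=3.601, n₁=6
x̄₂=32.000, s₂=6.481, n₂=7
s_p² = [5·3.601² + 6·6.481²]/11 = 28.8030
SE = √(s_p²·(1/6+1/7)) = 2.9858
t = (30.833−32.000)/2.9858 = -0.3907
df = 11
p-value (one-sided, H₁ greater) = 0.64827
At α=0.1: p ≥ α → fail to reject H₀

reject H₀: no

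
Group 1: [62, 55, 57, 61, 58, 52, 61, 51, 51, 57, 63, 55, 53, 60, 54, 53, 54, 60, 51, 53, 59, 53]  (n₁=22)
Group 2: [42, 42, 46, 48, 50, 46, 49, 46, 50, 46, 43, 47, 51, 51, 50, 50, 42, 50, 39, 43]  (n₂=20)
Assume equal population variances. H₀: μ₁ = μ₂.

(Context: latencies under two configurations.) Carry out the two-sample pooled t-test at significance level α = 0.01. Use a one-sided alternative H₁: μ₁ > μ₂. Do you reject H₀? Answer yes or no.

x̄₁=56.045, s₁=3.897, n₁=22
x̄₂=46.550, s₂=3.649, n₂=20
s_p² = [21·3.897² + 19·3.649²]/40 = 14.2976
SE = √(s_p²·(1/22+1/20)) = 1.1682
t = (56.045−46.550)/1.1682 = 8.1280
df = 40
p-value (one-sided, H₁ greater) = 0.00000
At α=0.01: p < α → reject H₀

reject H₀: yes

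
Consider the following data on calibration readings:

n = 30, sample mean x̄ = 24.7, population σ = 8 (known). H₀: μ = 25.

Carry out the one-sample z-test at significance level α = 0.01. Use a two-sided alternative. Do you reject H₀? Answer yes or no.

SE = σ/√n = 8/√30 = 1.4606
z = (x̄−μ₀)/SE = (24.7−25)/1.4606 = -0.2054
p-value (two-sided) = 0.83726
At α=0.01: p ≥ α → fail to reject H₀

reject H₀: no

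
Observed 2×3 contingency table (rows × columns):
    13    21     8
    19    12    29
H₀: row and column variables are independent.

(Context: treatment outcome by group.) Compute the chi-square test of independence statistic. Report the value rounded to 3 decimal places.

Row totals [42, 60], col totals [32, 33, 37], n=102
χ² = (13−13.18)²/13.18 + (21−13.59)²/13.59 + (8−15.24)²/15.24 + (19−18.82)²/18.82 + (12−19.41)²/19.41 + (29−21.76)²/21.76 = 12.7181
df = 2

test statistic = 12.718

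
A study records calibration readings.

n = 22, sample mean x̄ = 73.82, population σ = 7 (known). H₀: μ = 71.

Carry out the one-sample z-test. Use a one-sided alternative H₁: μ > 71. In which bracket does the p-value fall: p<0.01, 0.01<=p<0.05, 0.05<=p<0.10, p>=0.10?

SE = σ/√n = 7/√22 = 1.4924
z = (x̄−μ₀)/SE = (73.82−71)/1.4924 = 1.8896
p-value (one-sided, H₁ greater) = 0.02941
→ bracket: 0.01<=p<0.05

p-value bracket: 0.01<=p<0.05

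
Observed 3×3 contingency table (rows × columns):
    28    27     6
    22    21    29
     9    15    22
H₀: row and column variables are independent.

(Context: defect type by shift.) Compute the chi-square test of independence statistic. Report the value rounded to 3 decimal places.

test statistic = 22.562

Row totals [61, 72, 46], col totals [59, 63, 57], n=179
χ² = (28−20.11)²/20.11 + (27−21.47)²/21.47 + (6−19.42)²/19.42 + (22−23.73)²/23.73 + (21−25.34)²/25.34 + (29−22.93)²/22.93 + (9−15.16)²/15.16 + (15−16.19)²/16.19 + (22−14.65)²/14.65 = 22.5620
df = 4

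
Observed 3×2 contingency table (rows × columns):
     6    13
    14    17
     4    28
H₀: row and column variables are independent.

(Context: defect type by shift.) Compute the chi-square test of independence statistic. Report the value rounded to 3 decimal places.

test statistic = 8.178

Row totals [19, 31, 32], col totals [24, 58], n=82
χ² = (6−5.56)²/5.56 + (13−13.44)²/13.44 + (14−9.07)²/9.07 + (17−21.93)²/21.93 + (4−9.37)²/9.37 + (28−22.63)²/22.63 = 8.1776
df = 2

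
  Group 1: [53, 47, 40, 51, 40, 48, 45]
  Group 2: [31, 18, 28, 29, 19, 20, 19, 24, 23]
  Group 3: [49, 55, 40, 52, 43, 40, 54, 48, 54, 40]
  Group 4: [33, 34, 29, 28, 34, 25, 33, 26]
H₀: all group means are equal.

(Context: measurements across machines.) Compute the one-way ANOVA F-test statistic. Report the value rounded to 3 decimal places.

test statistic = 47.151

Group means [46.29, 23.44, 47.50, 30.25], grand mean 36.824
SSB = Σnᵢ(x̄ᵢ−x̄)² = 3723.290; SSW = ΣΣ(x−x̄ᵢ)² = 789.651
MSB = 3723.290/3 = 1241.0968; MSW = 789.651/30 = 26.3217
F = MSB/MSW = 47.1511
df = (3, 30)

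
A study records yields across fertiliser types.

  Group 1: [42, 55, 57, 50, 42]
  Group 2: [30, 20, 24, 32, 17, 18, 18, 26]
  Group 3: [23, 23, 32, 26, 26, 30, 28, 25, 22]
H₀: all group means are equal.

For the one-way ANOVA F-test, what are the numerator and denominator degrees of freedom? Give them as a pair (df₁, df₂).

degrees of freedom = [2, 19]

k = 3 groups, N = 22 total
df = (k−1, N−k) = (3−1, 22−3) = (2, 19)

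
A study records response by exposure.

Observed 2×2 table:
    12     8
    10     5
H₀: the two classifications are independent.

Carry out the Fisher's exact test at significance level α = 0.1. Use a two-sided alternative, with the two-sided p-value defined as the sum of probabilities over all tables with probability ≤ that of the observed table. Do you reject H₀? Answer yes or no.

Margins: r₁=20, r₂=15, c₁=22, c₂=13, n=35
p_obs = C(20,12)·C(15,10)/C(35,22); sum pmf over tables with pmf ≤ p_obs
p-value (two-sided) = 0.73720
At α=0.1: p ≥ α → fail to reject H₀

reject H₀: no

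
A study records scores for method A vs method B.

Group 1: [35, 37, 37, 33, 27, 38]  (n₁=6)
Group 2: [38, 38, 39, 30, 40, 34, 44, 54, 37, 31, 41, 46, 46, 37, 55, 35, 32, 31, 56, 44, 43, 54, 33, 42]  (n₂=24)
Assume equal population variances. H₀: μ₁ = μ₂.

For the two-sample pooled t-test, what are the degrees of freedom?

df = n₁ + n₂ − 2 = 6 + 24 − 2 = 28

degrees of freedom = 28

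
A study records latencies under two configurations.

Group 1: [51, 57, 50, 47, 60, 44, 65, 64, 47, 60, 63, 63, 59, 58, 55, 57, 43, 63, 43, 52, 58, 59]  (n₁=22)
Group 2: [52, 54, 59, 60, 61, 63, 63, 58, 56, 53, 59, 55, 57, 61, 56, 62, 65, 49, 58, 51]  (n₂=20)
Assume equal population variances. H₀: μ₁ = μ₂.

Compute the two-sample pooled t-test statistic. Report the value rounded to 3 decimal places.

x̄₁=55.364, s₁=7.122, n₁=22
x̄₂=57.600, s₂=4.358, n₂=20
s_p² = [21·7.122² + 19·4.358²]/40 = 35.6473
SE = √(s_p²·(1/22+1/20)) = 1.8446
t = (55.364−57.600)/1.8446 = -1.2124
df = 40

test statistic = -1.212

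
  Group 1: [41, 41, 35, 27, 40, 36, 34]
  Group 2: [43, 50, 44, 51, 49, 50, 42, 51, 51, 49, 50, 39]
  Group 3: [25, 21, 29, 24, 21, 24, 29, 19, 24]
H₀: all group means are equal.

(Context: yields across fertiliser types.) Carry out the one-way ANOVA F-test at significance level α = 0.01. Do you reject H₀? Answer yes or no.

reject H₀: yes

Group means [36.29, 47.42, 24.00], grand mean 37.107
SSB = Σnᵢ(x̄ᵢ−x̄)² = 2826.333; SSW = ΣΣ(x−x̄ᵢ)² = 440.345
MSB = 2826.333/2 = 1413.1667; MSW = 440.345/25 = 17.6138
F = MSB/MSW = 80.2306
df = (2, 25)
p-value (upper-tail) = 0.00000
At α=0.01: p < α → reject H₀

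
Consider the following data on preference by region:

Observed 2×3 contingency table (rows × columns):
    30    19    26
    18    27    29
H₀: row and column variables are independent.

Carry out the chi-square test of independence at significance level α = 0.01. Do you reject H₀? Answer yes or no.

Row totals [75, 74], col totals [48, 46, 55], n=149
χ² = (30−24.16)²/24.16 + (19−23.15)²/23.15 + (26−27.68)²/27.68 + (18−23.84)²/23.84 + (27−22.85)²/22.85 + (29−27.32)²/27.32 = 4.5484
df = 2
p-value (upper-tail) = 0.10288
At α=0.01: p ≥ α → fail to reject H₀

reject H₀: no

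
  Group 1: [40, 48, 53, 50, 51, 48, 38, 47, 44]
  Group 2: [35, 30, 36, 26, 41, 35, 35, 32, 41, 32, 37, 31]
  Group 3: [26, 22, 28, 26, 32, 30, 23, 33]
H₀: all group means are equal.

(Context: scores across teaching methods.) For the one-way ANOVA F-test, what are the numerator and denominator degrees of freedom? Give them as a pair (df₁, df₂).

k = 3 groups, N = 29 total
df = (k−1, N−k) = (3−1, 29−3) = (2, 26)

degrees of freedom = [2, 26]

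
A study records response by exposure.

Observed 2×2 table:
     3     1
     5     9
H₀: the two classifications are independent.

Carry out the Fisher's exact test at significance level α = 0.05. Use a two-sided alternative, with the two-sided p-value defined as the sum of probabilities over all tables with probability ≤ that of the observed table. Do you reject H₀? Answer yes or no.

Margins: r₁=4, r₂=14, c₁=8, c₂=10, n=18
p_obs = C(4,3)·C(14,5)/C(18,8); sum pmf over tables with pmf ≤ p_obs
p-value (two-sided) = 0.27451
At α=0.05: p ≥ α → fail to reject H₀

reject H₀: no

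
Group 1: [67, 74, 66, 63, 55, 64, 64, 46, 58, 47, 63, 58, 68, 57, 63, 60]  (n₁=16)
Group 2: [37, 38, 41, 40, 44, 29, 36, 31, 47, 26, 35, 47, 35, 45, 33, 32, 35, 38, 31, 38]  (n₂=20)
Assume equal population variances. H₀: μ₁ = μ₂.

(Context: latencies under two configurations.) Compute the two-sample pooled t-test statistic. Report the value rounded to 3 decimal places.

x̄₁=60.812, s₁=7.305, n₁=16
x̄₂=36.900, s₂=5.857, n₂=20
s_p² = [15·7.305² + 19·5.857²]/34 = 42.7129
SE = √(s_p²·(1/16+1/20)) = 2.1921
t = (60.812−36.900)/2.1921 = 10.9086
df = 34

test statistic = 10.909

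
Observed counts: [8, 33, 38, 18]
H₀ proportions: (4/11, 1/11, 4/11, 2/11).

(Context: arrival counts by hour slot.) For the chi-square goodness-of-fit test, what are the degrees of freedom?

df = k − 1 = 4 − 1 = 3

degrees of freedom = 3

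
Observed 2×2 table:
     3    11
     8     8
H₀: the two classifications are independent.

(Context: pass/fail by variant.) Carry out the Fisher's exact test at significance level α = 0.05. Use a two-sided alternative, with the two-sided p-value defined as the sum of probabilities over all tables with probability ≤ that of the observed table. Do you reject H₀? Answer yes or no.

reject H₀: no

Margins: r₁=14, r₂=16, c₁=11, c₂=19, n=30
p_obs = C(14,3)·C(16,8)/C(30,11); sum pmf over tables with pmf ≤ p_obs
p-value (two-sided) = 0.14243
At α=0.05: p ≥ α → fail to reject H₀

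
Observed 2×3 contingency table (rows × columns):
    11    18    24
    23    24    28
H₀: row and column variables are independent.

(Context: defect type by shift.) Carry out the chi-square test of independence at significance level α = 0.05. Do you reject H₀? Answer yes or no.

Row totals [53, 75], col totals [34, 42, 52], n=128
χ² = (11−14.08)²/14.08 + (18−17.39)²/17.39 + (24−21.53)²/21.53 + (23−19.92)²/19.92 + (24−24.61)²/24.61 + (28−30.47)²/30.47 = 1.6682
df = 2
p-value (upper-tail) = 0.43427
At α=0.05: p ≥ α → fail to reject H₀

reject H₀: no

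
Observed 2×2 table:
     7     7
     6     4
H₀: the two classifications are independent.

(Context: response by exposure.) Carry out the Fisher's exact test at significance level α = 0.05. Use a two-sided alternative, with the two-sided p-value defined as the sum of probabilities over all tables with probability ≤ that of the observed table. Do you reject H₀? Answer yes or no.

reject H₀: no

Margins: r₁=14, r₂=10, c₁=13, c₂=11, n=24
p_obs = C(14,7)·C(10,6)/C(24,13); sum pmf over tables with pmf ≤ p_obs
p-value (two-sided) = 0.69683
At α=0.05: p ≥ α → fail to reject H₀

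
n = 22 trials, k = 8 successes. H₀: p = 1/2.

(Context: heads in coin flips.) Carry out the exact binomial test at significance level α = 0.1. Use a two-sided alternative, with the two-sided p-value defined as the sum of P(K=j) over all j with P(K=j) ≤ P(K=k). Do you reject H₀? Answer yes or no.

reject H₀: no

Exact binomial: n=22, k=8, p₀=1/2=0.5000
P(X=j) = C(n,j)·p₀^j·(1−p₀)^(n−j); p = Σ P(X=j) over j with P(X=j) ≤ P(X=8)
p-value (two-sided) = 0.28628
At α=0.1: p ≥ α → fail to reject H₀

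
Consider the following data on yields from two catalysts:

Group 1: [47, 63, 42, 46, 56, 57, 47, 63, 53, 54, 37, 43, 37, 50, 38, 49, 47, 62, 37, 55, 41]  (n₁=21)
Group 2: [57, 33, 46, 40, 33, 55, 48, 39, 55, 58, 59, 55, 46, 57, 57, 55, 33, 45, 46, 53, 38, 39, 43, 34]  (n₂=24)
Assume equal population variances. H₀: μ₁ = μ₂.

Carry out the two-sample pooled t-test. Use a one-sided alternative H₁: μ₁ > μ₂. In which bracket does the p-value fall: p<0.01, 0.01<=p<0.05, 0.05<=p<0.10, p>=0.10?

x̄₁=48.762, s₁=8.584, n₁=21
x̄₂=46.833, s₂=9.078, n₂=24
s_p² = [20·8.584² + 23·9.078²]/43 = 78.3522
SE = √(s_p²·(1/21+1/24)) = 2.6449
t = (48.762−46.833)/2.6449 = 0.7292
df = 43
p-value (one-sided, H₁ greater) = 0.23493
→ bracket: p>=0.10

p-value bracket: p>=0.10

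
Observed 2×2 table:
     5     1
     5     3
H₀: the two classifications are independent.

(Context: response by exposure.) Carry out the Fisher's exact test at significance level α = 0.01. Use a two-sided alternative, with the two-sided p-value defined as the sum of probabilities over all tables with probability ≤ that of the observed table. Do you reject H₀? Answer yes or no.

Margins: r₁=6, r₂=8, c₁=10, c₂=4, n=14
p_obs = C(6,5)·C(8,5)/C(14,10); sum pmf over tables with pmf ≤ p_obs
p-value (two-sided) = 0.58042
At α=0.01: p ≥ α → fail to reject H₀

reject H₀: no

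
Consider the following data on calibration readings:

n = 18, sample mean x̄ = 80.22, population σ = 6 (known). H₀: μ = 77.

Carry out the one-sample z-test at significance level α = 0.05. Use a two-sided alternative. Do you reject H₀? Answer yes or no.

SE = σ/√n = 6/√18 = 1.4142
z = (x̄−μ₀)/SE = (80.22−77)/1.4142 = 2.2769
p-value (two-sided) = 0.02279
At α=0.05: p < α → reject H₀

reject H₀: yes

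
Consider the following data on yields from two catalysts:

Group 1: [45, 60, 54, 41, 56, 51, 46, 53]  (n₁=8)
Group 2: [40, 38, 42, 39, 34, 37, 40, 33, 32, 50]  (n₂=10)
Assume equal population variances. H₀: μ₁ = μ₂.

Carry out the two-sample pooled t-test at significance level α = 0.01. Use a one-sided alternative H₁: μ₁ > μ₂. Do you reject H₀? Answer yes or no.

reject H₀: yes

x̄₁=50.750, s₁=6.319, n₁=8
x̄₂=38.500, s₂=5.212, n₂=10
s_p² = [7·6.319² + 9·5.212²]/16 = 32.7500
SE = √(s_p²·(1/8+1/10)) = 2.7145
t = (50.750−38.500)/2.7145 = 4.5127
df = 16
p-value (one-sided, H₁ greater) = 0.00018
At α=0.01: p < α → reject H₀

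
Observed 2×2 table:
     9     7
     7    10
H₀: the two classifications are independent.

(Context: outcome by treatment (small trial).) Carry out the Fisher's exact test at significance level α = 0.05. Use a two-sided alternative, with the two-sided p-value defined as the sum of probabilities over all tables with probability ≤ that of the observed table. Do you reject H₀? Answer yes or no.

reject H₀: no

Margins: r₁=16, r₂=17, c₁=16, c₂=17, n=33
p_obs = C(16,9)·C(17,7)/C(33,16); sum pmf over tables with pmf ≤ p_obs
p-value (two-sided) = 0.49351
At α=0.05: p ≥ α → fail to reject H₀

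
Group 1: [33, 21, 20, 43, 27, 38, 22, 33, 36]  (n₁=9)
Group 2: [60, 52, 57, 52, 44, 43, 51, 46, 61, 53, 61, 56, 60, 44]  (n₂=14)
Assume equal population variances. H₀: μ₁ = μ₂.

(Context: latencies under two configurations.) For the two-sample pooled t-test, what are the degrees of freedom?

df = n₁ + n₂ − 2 = 9 + 14 − 2 = 21

degrees of freedom = 21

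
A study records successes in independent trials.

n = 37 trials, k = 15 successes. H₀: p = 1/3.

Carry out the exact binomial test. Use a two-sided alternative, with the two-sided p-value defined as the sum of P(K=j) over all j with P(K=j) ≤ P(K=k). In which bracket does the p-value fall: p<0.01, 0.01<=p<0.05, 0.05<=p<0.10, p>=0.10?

p-value bracket: p>=0.10

Exact binomial: n=37, k=15, p₀=1/3=0.3333
P(X=j) = C(n,j)·p₀^j·(1−p₀)^(n−j); p = Σ P(X=j) over j with P(X=j) ≤ P(X=15)
p-value (two-sided) = 0.38420
→ bracket: p>=0.10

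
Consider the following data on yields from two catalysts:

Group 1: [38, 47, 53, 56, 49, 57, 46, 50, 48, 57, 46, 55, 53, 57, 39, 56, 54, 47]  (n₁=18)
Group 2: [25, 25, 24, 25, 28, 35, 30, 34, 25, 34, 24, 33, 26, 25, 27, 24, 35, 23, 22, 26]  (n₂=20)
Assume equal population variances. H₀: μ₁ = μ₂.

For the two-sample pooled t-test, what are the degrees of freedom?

df = n₁ + n₂ − 2 = 18 + 20 − 2 = 36

degrees of freedom = 36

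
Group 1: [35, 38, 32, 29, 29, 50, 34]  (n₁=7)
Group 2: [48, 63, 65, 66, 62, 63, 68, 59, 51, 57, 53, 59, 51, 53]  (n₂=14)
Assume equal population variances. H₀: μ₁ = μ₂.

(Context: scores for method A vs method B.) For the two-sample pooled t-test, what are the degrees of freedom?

df = n₁ + n₂ − 2 = 7 + 14 − 2 = 19

degrees of freedom = 19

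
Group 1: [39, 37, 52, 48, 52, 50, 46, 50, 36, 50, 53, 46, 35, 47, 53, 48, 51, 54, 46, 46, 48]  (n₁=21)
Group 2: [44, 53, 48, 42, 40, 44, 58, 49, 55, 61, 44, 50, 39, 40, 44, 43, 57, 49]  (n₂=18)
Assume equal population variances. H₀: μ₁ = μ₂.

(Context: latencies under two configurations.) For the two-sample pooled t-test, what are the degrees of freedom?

degrees of freedom = 37

df = n₁ + n₂ − 2 = 21 + 18 − 2 = 37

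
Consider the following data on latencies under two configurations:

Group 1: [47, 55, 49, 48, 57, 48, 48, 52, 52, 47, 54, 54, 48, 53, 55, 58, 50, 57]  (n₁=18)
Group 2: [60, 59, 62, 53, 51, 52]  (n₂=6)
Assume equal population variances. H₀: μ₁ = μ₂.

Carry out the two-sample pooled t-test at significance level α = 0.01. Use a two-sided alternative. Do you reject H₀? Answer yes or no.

x̄₁=51.778, s₁=3.750, n₁=18
x̄₂=56.167, s₂=4.708, n₂=6
s_p² = [17·3.750² + 5·4.708²]/22 = 15.9066
SE = √(s_p²·(1/18+1/6)) = 1.8801
t = (51.778−56.167)/1.8801 = -2.3344
df = 22
p-value (two-sided) = 0.02911
At α=0.01: p ≥ α → fail to reject H₀

reject H₀: no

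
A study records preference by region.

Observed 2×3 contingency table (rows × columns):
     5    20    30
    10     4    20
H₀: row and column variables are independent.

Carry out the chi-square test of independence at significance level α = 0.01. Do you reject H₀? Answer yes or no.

Row totals [55, 34], col totals [15, 24, 50], n=89
χ² = (5−9.27)²/9.27 + (20−14.83)²/14.83 + (30−30.90)²/30.90 + (10−5.73)²/5.73 + (4−9.17)²/9.17 + (20−19.10)²/19.10 = 9.9312
df = 2
p-value (upper-tail) = 0.00697
At α=0.01: p < α → reject H₀

reject H₀: yes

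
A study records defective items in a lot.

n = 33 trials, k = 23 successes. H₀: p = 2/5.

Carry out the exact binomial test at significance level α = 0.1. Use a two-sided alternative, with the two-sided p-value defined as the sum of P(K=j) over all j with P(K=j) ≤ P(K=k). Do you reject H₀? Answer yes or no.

reject H₀: yes

Exact binomial: n=33, k=23, p₀=2/5=0.4000
P(X=j) = C(n,j)·p₀^j·(1−p₀)^(n−j); p = Σ P(X=j) over j with P(X=j) ≤ P(X=23)
p-value (two-sided) = 0.00101
At α=0.1: p < α → reject H₀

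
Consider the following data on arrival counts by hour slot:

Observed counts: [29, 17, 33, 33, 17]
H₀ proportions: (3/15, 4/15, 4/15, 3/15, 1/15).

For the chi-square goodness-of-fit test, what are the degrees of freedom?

df = k − 1 = 5 − 1 = 4

degrees of freedom = 4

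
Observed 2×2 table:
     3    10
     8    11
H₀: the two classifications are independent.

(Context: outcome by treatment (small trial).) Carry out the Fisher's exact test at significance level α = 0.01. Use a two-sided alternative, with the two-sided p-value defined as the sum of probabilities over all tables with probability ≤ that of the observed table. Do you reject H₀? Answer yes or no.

Margins: r₁=13, r₂=19, c₁=11, c₂=21, n=32
p_obs = C(13,3)·C(19,8)/C(32,11); sum pmf over tables with pmf ≤ p_obs
p-value (two-sided) = 0.45013
At α=0.01: p ≥ α → fail to reject H₀

reject H₀: no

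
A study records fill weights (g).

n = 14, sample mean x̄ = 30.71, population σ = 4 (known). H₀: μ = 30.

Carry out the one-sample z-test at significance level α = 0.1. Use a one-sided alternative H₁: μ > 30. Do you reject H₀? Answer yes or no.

reject H₀: no

SE = σ/√n = 4/√14 = 1.0690
z = (x̄−μ₀)/SE = (30.71−30)/1.0690 = 0.6641
p-value (one-sided, H₁ greater) = 0.25330
At α=0.1: p ≥ α → fail to reject H₀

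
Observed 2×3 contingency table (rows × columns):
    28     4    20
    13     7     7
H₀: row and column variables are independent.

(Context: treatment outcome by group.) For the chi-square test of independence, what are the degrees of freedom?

degrees of freedom = 2

df = (r−1)(c−1) = (2−1)·(3−1) = 2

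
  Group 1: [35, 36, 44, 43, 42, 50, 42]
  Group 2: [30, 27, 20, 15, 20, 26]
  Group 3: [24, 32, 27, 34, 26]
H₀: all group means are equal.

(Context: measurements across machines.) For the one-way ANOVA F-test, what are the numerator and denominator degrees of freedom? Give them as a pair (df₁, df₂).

degrees of freedom = [2, 15]

k = 3 groups, N = 18 total
df = (k−1, N−k) = (3−1, 18−3) = (2, 15)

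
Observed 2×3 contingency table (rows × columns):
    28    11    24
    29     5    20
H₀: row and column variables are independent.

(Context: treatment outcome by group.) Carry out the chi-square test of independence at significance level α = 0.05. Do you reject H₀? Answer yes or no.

reject H₀: no

Row totals [63, 54], col totals [57, 16, 44], n=117
χ² = (28−30.69)²/30.69 + (11−8.62)²/8.62 + (24−23.69)²/23.69 + (29−26.31)²/26.31 + (5−7.38)²/7.38 + (20−20.31)²/20.31 = 1.9504
df = 2
p-value (upper-tail) = 0.37711
At α=0.05: p ≥ α → fail to reject H₀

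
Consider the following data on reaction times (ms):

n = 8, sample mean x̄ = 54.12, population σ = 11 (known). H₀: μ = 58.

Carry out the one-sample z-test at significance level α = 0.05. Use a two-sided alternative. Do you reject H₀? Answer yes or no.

reject H₀: no

SE = σ/√n = 11/√8 = 3.8891
z = (x̄−μ₀)/SE = (54.12−58)/3.8891 = -0.9977
p-value (two-sided) = 0.31844
At α=0.05: p ≥ α → fail to reject H₀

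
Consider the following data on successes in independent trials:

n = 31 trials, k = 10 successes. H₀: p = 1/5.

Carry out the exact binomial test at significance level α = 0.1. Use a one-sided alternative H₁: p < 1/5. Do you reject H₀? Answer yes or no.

reject H₀: no

Exact binomial: n=31, k=10, p₀=1/5=0.2000
P(X≤10) from Σ C(n,i)·p₀^i·(1−p₀)^(n−i)
p-value (one-sided, H₁ less) = 0.96729
At α=0.1: p ≥ α → fail to reject H₀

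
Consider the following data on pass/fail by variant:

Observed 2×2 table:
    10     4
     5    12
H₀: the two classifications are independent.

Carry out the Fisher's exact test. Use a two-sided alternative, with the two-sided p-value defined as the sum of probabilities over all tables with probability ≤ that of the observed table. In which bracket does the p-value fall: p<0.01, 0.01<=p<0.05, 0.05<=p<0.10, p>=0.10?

Margins: r₁=14, r₂=17, c₁=15, c₂=16, n=31
p_obs = C(14,10)·C(17,5)/C(31,15); sum pmf over tables with pmf ≤ p_obs
p-value (two-sided) = 0.03195
→ bracket: 0.01<=p<0.05

p-value bracket: 0.01<=p<0.05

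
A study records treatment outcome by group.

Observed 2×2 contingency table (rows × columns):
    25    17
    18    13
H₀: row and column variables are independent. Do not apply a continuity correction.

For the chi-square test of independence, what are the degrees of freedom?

df = (r−1)(c−1) = (2−1)·(2−1) = 1

degrees of freedom = 1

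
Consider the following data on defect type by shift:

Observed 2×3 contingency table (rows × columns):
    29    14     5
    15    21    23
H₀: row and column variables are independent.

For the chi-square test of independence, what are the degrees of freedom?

degrees of freedom = 2

df = (r−1)(c−1) = (2−1)·(3−1) = 2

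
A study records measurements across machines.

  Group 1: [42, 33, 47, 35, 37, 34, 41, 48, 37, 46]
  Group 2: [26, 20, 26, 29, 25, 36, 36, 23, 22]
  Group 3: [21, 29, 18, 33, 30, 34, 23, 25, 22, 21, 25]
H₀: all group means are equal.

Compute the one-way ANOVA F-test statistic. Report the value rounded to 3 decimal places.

test statistic = 21.056

Group means [40.00, 27.00, 25.55], grand mean 30.800
SSB = Σnᵢ(x̄ᵢ−x̄)² = 1280.073; SSW = ΣΣ(x−x̄ᵢ)² = 820.727
MSB = 1280.073/2 = 640.0364; MSW = 820.727/27 = 30.3973
F = MSB/MSW = 21.0557
df = (2, 27)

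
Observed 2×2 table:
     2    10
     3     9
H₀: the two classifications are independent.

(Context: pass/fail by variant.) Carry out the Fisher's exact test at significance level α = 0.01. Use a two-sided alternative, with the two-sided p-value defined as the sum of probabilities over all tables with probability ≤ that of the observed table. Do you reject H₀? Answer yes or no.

Margins: r₁=12, r₂=12, c₁=5, c₂=19, n=24
p_obs = C(12,2)·C(12,3)/C(24,5); sum pmf over tables with pmf ≤ p_obs
p-value (two-sided) = 1.00000
At α=0.01: p ≥ α → fail to reject H₀

reject H₀: no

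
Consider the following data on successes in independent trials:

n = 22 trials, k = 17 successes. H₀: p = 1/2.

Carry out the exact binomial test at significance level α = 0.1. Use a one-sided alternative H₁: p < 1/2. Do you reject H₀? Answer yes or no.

reject H₀: no

Exact binomial: n=22, k=17, p₀=1/2=0.5000
P(X≤17) from Σ C(n,i)·p₀^i·(1−p₀)^(n−i)
p-value (one-sided, H₁ less) = 0.99783
At α=0.1: p ≥ α → fail to reject H₀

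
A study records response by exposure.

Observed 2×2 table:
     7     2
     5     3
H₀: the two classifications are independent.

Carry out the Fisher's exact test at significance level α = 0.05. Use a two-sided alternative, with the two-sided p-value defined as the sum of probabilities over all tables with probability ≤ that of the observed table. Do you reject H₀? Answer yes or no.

Margins: r₁=9, r₂=8, c₁=12, c₂=5, n=17
p_obs = C(9,7)·C(8,5)/C(17,12); sum pmf over tables with pmf ≤ p_obs
p-value (two-sided) = 0.61991
At α=0.05: p ≥ α → fail to reject H₀

reject H₀: no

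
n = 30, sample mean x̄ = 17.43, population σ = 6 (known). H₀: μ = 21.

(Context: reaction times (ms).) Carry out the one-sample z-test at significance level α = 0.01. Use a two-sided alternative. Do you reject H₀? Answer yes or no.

reject H₀: yes

SE = σ/√n = 6/√30 = 1.0954
z = (x̄−μ₀)/SE = (17.43−21)/1.0954 = -3.2589
p-value (two-sided) = 0.00112
At α=0.01: p < α → reject H₀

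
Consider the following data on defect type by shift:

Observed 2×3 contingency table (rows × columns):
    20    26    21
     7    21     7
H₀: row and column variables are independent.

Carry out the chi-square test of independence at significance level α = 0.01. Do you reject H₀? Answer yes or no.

Row totals [67, 35], col totals [27, 47, 28], n=102
χ² = (20−17.74)²/17.74 + (26−30.87)²/30.87 + (21−18.39)²/18.39 + (7−9.26)²/9.26 + (21−16.13)²/16.13 + (7−9.61)²/9.61 = 4.1616
df = 2
p-value (upper-tail) = 0.12483
At α=0.01: p ≥ α → fail to reject H₀

reject H₀: no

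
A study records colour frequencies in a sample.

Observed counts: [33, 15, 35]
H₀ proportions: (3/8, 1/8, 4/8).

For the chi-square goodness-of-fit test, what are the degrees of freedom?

df = k − 1 = 3 − 1 = 2

degrees of freedom = 2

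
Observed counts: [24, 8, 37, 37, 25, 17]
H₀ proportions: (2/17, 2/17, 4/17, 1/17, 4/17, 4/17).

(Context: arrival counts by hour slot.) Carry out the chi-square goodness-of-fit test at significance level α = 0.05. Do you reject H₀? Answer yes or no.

n = 148; E_i = n·p_i = [17.41, 17.41, 34.82, 8.71, 34.82, 34.82]
χ² = (24−17.41)²/17.41 + (8−17.41)²/17.41 + (37−34.82)²/34.82 + (37−8.71)²/8.71 + (25−34.82)²/34.82 + (17−34.82)²/34.82 = 111.5659
df = 5
p-value (upper-tail) = 0.00000
At α=0.05: p < α → reject H₀

reject H₀: yes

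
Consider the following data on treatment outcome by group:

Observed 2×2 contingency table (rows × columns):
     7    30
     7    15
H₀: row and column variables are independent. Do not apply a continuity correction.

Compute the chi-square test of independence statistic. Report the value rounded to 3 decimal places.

Row totals [37, 22], col totals [14, 45], n=59
χ² = (7−8.78)²/8.78 + (30−28.22)²/28.22 + (7−5.22)²/5.22 + (15−16.78)²/16.78 = 1.2684
df = 1

test statistic = 1.268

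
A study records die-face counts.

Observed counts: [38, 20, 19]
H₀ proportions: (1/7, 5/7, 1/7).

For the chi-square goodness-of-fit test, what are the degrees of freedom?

df = k − 1 = 3 − 1 = 2

degrees of freedom = 2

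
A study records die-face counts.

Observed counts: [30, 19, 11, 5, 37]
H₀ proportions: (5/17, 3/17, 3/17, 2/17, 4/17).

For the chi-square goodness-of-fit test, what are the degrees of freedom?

degrees of freedom = 4

df = k − 1 = 5 − 1 = 4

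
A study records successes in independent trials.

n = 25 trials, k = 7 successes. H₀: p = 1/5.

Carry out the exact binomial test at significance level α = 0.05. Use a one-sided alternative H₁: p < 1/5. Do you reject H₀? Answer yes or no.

reject H₀: no

Exact binomial: n=25, k=7, p₀=1/5=0.2000
P(X≤7) from Σ C(n,i)·p₀^i·(1−p₀)^(n−i)
p-value (one-sided, H₁ less) = 0.89088
At α=0.05: p ≥ α → fail to reject H₀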